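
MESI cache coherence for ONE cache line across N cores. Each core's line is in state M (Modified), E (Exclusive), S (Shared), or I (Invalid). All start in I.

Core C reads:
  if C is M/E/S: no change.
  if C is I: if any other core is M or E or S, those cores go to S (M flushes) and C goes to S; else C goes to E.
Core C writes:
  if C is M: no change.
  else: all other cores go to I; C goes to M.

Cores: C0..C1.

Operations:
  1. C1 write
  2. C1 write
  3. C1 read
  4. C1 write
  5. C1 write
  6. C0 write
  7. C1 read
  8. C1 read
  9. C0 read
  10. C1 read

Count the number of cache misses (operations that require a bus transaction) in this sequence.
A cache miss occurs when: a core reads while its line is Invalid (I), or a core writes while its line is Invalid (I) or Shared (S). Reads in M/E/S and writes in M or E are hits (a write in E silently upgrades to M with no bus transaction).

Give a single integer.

Op 1: C1 write [C1 write: invalidate none -> C1=M] -> [I,M] [MISS #1: write from I]
Op 2: C1 write [C1 write: already M (modified), no change] -> [I,M] [hit: write from M]
Op 3: C1 read [C1 read: already in M, no change] -> [I,M] [hit: read from M]
Op 4: C1 write [C1 write: already M (modified), no change] -> [I,M] [hit: write from M]
Op 5: C1 write [C1 write: already M (modified), no change] -> [I,M] [hit: write from M]
Op 6: C0 write [C0 write: invalidate ['C1=M'] -> C0=M] -> [M,I] [MISS #2: write from I]
Op 7: C1 read [C1 read from I: others=['C0=M'] -> C1=S, others downsized to S] -> [S,S] [MISS #3: read from I]
Op 8: C1 read [C1 read: already in S, no change] -> [S,S] [hit: read from S]
Op 9: C0 read [C0 read: already in S, no change] -> [S,S] [hit: read from S]
Op 10: C1 read [C1 read: already in S, no change] -> [S,S] [hit: read from S]

Answer: 3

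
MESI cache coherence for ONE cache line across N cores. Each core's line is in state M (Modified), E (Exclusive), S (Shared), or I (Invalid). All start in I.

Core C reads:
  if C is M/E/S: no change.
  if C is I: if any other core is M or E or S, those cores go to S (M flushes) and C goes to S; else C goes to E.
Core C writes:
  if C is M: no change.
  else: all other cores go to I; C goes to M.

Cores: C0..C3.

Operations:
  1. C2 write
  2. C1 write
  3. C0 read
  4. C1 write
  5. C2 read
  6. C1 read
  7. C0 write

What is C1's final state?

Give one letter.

Op 1: C2 write [C2 write: invalidate none -> C2=M] -> [I,I,M,I]
Op 2: C1 write [C1 write: invalidate ['C2=M'] -> C1=M] -> [I,M,I,I]
Op 3: C0 read [C0 read from I: others=['C1=M'] -> C0=S, others downsized to S] -> [S,S,I,I]
Op 4: C1 write [C1 write: invalidate ['C0=S'] -> C1=M] -> [I,M,I,I]
Op 5: C2 read [C2 read from I: others=['C1=M'] -> C2=S, others downsized to S] -> [I,S,S,I]
Op 6: C1 read [C1 read: already in S, no change] -> [I,S,S,I]
Op 7: C0 write [C0 write: invalidate ['C1=S', 'C2=S'] -> C0=M] -> [M,I,I,I]

Answer: I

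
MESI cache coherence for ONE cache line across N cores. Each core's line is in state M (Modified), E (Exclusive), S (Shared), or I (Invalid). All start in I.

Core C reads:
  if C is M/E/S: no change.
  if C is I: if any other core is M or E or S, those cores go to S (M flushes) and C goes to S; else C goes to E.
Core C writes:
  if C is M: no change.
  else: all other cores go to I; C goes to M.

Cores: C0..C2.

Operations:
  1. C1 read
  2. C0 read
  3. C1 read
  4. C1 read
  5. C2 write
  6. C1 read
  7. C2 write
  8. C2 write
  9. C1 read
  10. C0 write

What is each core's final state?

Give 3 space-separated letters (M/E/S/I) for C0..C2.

Answer: M I I

Derivation:
Op 1: C1 read [C1 read from I: no other sharers -> C1=E (exclusive)] -> [I,E,I]
Op 2: C0 read [C0 read from I: others=['C1=E'] -> C0=S, others downsized to S] -> [S,S,I]
Op 3: C1 read [C1 read: already in S, no change] -> [S,S,I]
Op 4: C1 read [C1 read: already in S, no change] -> [S,S,I]
Op 5: C2 write [C2 write: invalidate ['C0=S', 'C1=S'] -> C2=M] -> [I,I,M]
Op 6: C1 read [C1 read from I: others=['C2=M'] -> C1=S, others downsized to S] -> [I,S,S]
Op 7: C2 write [C2 write: invalidate ['C1=S'] -> C2=M] -> [I,I,M]
Op 8: C2 write [C2 write: already M (modified), no change] -> [I,I,M]
Op 9: C1 read [C1 read from I: others=['C2=M'] -> C1=S, others downsized to S] -> [I,S,S]
Op 10: C0 write [C0 write: invalidate ['C1=S', 'C2=S'] -> C0=M] -> [M,I,I]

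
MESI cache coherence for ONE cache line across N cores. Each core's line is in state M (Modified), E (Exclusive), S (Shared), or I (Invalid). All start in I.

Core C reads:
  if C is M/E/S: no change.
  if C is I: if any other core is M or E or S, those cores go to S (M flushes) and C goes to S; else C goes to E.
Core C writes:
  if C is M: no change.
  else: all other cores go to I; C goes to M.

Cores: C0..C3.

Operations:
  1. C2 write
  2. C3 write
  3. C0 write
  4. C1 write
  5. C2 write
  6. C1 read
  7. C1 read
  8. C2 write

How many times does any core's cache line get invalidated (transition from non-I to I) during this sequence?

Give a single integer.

Op 1: C2 write [C2 write: invalidate none -> C2=M] -> [I,I,M,I] (invalidations this op: 0; running total: 0)
Op 2: C3 write [C3 write: invalidate ['C2=M'] -> C3=M] -> [I,I,I,M] (invalidations this op: 1; running total: 1)
Op 3: C0 write [C0 write: invalidate ['C3=M'] -> C0=M] -> [M,I,I,I] (invalidations this op: 1; running total: 2)
Op 4: C1 write [C1 write: invalidate ['C0=M'] -> C1=M] -> [I,M,I,I] (invalidations this op: 1; running total: 3)
Op 5: C2 write [C2 write: invalidate ['C1=M'] -> C2=M] -> [I,I,M,I] (invalidations this op: 1; running total: 4)
Op 6: C1 read [C1 read from I: others=['C2=M'] -> C1=S, others downsized to S] -> [I,S,S,I] (invalidations this op: 0; running total: 4)
Op 7: C1 read [C1 read: already in S, no change] -> [I,S,S,I] (invalidations this op: 0; running total: 4)
Op 8: C2 write [C2 write: invalidate ['C1=S'] -> C2=M] -> [I,I,M,I] (invalidations this op: 1; running total: 5)

Answer: 5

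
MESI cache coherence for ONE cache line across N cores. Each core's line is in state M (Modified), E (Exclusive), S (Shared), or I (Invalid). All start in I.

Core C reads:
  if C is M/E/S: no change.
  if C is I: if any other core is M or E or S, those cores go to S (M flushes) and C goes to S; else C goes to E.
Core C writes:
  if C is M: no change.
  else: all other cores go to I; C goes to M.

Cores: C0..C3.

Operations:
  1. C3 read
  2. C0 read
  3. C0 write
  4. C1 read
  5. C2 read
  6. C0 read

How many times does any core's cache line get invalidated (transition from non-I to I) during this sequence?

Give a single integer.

Op 1: C3 read [C3 read from I: no other sharers -> C3=E (exclusive)] -> [I,I,I,E] (invalidations this op: 0; running total: 0)
Op 2: C0 read [C0 read from I: others=['C3=E'] -> C0=S, others downsized to S] -> [S,I,I,S] (invalidations this op: 0; running total: 0)
Op 3: C0 write [C0 write: invalidate ['C3=S'] -> C0=M] -> [M,I,I,I] (invalidations this op: 1; running total: 1)
Op 4: C1 read [C1 read from I: others=['C0=M'] -> C1=S, others downsized to S] -> [S,S,I,I] (invalidations this op: 0; running total: 1)
Op 5: C2 read [C2 read from I: others=['C0=S', 'C1=S'] -> C2=S, others downsized to S] -> [S,S,S,I] (invalidations this op: 0; running total: 1)
Op 6: C0 read [C0 read: already in S, no change] -> [S,S,S,I] (invalidations this op: 0; running total: 1)

Answer: 1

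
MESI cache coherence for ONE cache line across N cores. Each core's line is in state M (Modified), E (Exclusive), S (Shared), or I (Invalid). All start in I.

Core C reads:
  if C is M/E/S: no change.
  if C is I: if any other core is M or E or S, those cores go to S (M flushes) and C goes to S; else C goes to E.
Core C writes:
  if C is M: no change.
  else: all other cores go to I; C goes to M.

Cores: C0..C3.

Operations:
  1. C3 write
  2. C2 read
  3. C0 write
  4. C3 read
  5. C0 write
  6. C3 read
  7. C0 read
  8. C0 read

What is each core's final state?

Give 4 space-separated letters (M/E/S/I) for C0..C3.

Op 1: C3 write [C3 write: invalidate none -> C3=M] -> [I,I,I,M]
Op 2: C2 read [C2 read from I: others=['C3=M'] -> C2=S, others downsized to S] -> [I,I,S,S]
Op 3: C0 write [C0 write: invalidate ['C2=S', 'C3=S'] -> C0=M] -> [M,I,I,I]
Op 4: C3 read [C3 read from I: others=['C0=M'] -> C3=S, others downsized to S] -> [S,I,I,S]
Op 5: C0 write [C0 write: invalidate ['C3=S'] -> C0=M] -> [M,I,I,I]
Op 6: C3 read [C3 read from I: others=['C0=M'] -> C3=S, others downsized to S] -> [S,I,I,S]
Op 7: C0 read [C0 read: already in S, no change] -> [S,I,I,S]
Op 8: C0 read [C0 read: already in S, no change] -> [S,I,I,S]

Answer: S I I S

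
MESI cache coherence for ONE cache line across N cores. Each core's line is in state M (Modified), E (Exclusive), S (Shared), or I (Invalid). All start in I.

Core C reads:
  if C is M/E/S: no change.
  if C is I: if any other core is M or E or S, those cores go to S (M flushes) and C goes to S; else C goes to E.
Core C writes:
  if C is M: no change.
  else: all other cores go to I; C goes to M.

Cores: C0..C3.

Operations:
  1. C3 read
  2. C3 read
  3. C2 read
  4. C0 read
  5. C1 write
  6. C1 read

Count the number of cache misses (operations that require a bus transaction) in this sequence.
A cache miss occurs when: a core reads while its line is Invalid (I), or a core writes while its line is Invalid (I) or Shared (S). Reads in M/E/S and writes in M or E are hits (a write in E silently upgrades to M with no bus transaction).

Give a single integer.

Answer: 4

Derivation:
Op 1: C3 read [C3 read from I: no other sharers -> C3=E (exclusive)] -> [I,I,I,E] [MISS #1: read from I]
Op 2: C3 read [C3 read: already in E, no change] -> [I,I,I,E] [hit: read from E]
Op 3: C2 read [C2 read from I: others=['C3=E'] -> C2=S, others downsized to S] -> [I,I,S,S] [MISS #2: read from I]
Op 4: C0 read [C0 read from I: others=['C2=S', 'C3=S'] -> C0=S, others downsized to S] -> [S,I,S,S] [MISS #3: read from I]
Op 5: C1 write [C1 write: invalidate ['C0=S', 'C2=S', 'C3=S'] -> C1=M] -> [I,M,I,I] [MISS #4: write from I]
Op 6: C1 read [C1 read: already in M, no change] -> [I,M,I,I] [hit: read from M]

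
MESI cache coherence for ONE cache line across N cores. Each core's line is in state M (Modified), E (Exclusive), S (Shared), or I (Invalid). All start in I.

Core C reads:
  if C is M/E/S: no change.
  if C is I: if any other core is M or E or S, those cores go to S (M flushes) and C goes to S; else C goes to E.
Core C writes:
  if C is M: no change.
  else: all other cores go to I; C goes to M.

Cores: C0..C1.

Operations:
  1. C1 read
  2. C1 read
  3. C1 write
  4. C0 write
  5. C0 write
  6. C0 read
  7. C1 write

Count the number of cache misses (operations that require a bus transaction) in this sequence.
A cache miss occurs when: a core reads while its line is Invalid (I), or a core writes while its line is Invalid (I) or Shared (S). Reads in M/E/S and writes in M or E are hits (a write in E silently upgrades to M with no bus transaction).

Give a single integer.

Answer: 3

Derivation:
Op 1: C1 read [C1 read from I: no other sharers -> C1=E (exclusive)] -> [I,E] [MISS #1: read from I]
Op 2: C1 read [C1 read: already in E, no change] -> [I,E] [hit: read from E]
Op 3: C1 write [C1 write: invalidate none -> C1=M] -> [I,M] [hit: write from E is a silent E->M upgrade, no bus transaction]
Op 4: C0 write [C0 write: invalidate ['C1=M'] -> C0=M] -> [M,I] [MISS #2: write from I]
Op 5: C0 write [C0 write: already M (modified), no change] -> [M,I] [hit: write from M]
Op 6: C0 read [C0 read: already in M, no change] -> [M,I] [hit: read from M]
Op 7: C1 write [C1 write: invalidate ['C0=M'] -> C1=M] -> [I,M] [MISS #3: write from I]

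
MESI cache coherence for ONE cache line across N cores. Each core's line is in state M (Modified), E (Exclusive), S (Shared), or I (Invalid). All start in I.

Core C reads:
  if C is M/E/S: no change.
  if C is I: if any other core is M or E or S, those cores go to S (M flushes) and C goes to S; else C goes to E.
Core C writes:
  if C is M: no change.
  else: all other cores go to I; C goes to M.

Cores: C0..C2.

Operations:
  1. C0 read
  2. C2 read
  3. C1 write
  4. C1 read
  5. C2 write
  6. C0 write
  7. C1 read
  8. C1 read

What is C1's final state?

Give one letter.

Answer: S

Derivation:
Op 1: C0 read [C0 read from I: no other sharers -> C0=E (exclusive)] -> [E,I,I]
Op 2: C2 read [C2 read from I: others=['C0=E'] -> C2=S, others downsized to S] -> [S,I,S]
Op 3: C1 write [C1 write: invalidate ['C0=S', 'C2=S'] -> C1=M] -> [I,M,I]
Op 4: C1 read [C1 read: already in M, no change] -> [I,M,I]
Op 5: C2 write [C2 write: invalidate ['C1=M'] -> C2=M] -> [I,I,M]
Op 6: C0 write [C0 write: invalidate ['C2=M'] -> C0=M] -> [M,I,I]
Op 7: C1 read [C1 read from I: others=['C0=M'] -> C1=S, others downsized to S] -> [S,S,I]
Op 8: C1 read [C1 read: already in S, no change] -> [S,S,I]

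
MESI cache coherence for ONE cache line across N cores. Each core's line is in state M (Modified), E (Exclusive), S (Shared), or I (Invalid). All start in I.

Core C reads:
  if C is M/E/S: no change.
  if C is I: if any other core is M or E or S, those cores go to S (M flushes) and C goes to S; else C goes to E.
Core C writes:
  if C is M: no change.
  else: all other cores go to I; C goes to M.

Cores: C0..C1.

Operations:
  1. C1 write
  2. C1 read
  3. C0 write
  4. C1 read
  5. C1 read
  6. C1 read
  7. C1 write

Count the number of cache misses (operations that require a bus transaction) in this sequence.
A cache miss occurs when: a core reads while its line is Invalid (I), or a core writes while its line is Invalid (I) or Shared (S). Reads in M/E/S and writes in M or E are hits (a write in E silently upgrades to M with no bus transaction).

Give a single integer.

Answer: 4

Derivation:
Op 1: C1 write [C1 write: invalidate none -> C1=M] -> [I,M] [MISS #1: write from I]
Op 2: C1 read [C1 read: already in M, no change] -> [I,M] [hit: read from M]
Op 3: C0 write [C0 write: invalidate ['C1=M'] -> C0=M] -> [M,I] [MISS #2: write from I]
Op 4: C1 read [C1 read from I: others=['C0=M'] -> C1=S, others downsized to S] -> [S,S] [MISS #3: read from I]
Op 5: C1 read [C1 read: already in S, no change] -> [S,S] [hit: read from S]
Op 6: C1 read [C1 read: already in S, no change] -> [S,S] [hit: read from S]
Op 7: C1 write [C1 write: invalidate ['C0=S'] -> C1=M] -> [I,M] [MISS #4: write from S]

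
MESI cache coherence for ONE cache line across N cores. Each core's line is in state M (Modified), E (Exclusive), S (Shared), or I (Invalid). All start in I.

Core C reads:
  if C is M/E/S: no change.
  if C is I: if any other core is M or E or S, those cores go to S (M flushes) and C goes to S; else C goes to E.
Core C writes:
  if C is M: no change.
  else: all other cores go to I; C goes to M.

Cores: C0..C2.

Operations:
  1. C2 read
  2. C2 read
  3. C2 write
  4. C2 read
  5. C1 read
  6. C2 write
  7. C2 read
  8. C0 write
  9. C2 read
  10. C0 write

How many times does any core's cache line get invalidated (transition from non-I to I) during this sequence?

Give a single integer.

Op 1: C2 read [C2 read from I: no other sharers -> C2=E (exclusive)] -> [I,I,E] (invalidations this op: 0; running total: 0)
Op 2: C2 read [C2 read: already in E, no change] -> [I,I,E] (invalidations this op: 0; running total: 0)
Op 3: C2 write [C2 write: invalidate none -> C2=M] -> [I,I,M] (invalidations this op: 0; running total: 0)
Op 4: C2 read [C2 read: already in M, no change] -> [I,I,M] (invalidations this op: 0; running total: 0)
Op 5: C1 read [C1 read from I: others=['C2=M'] -> C1=S, others downsized to S] -> [I,S,S] (invalidations this op: 0; running total: 0)
Op 6: C2 write [C2 write: invalidate ['C1=S'] -> C2=M] -> [I,I,M] (invalidations this op: 1; running total: 1)
Op 7: C2 read [C2 read: already in M, no change] -> [I,I,M] (invalidations this op: 0; running total: 1)
Op 8: C0 write [C0 write: invalidate ['C2=M'] -> C0=M] -> [M,I,I] (invalidations this op: 1; running total: 2)
Op 9: C2 read [C2 read from I: others=['C0=M'] -> C2=S, others downsized to S] -> [S,I,S] (invalidations this op: 0; running total: 2)
Op 10: C0 write [C0 write: invalidate ['C2=S'] -> C0=M] -> [M,I,I] (invalidations this op: 1; running total: 3)

Answer: 3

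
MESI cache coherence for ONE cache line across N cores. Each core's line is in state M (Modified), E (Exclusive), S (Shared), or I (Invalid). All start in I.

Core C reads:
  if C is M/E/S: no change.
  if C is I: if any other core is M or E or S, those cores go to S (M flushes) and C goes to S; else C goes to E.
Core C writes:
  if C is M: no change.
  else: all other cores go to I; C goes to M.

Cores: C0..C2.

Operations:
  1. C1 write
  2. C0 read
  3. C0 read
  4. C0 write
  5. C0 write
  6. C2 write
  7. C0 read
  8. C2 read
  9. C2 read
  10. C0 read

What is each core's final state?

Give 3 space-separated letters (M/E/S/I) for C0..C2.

Answer: S I S

Derivation:
Op 1: C1 write [C1 write: invalidate none -> C1=M] -> [I,M,I]
Op 2: C0 read [C0 read from I: others=['C1=M'] -> C0=S, others downsized to S] -> [S,S,I]
Op 3: C0 read [C0 read: already in S, no change] -> [S,S,I]
Op 4: C0 write [C0 write: invalidate ['C1=S'] -> C0=M] -> [M,I,I]
Op 5: C0 write [C0 write: already M (modified), no change] -> [M,I,I]
Op 6: C2 write [C2 write: invalidate ['C0=M'] -> C2=M] -> [I,I,M]
Op 7: C0 read [C0 read from I: others=['C2=M'] -> C0=S, others downsized to S] -> [S,I,S]
Op 8: C2 read [C2 read: already in S, no change] -> [S,I,S]
Op 9: C2 read [C2 read: already in S, no change] -> [S,I,S]
Op 10: C0 read [C0 read: already in S, no change] -> [S,I,S]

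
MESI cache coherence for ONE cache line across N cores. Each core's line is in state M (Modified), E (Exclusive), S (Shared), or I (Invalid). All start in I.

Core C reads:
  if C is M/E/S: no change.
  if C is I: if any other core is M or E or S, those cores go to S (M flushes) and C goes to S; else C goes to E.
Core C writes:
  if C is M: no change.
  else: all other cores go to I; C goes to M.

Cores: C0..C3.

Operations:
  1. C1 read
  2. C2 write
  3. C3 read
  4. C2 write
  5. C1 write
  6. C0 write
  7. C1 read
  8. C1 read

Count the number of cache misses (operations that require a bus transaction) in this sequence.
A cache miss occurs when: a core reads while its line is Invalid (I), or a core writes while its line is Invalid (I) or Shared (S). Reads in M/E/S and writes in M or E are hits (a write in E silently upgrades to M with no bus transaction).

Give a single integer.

Answer: 7

Derivation:
Op 1: C1 read [C1 read from I: no other sharers -> C1=E (exclusive)] -> [I,E,I,I] [MISS #1: read from I]
Op 2: C2 write [C2 write: invalidate ['C1=E'] -> C2=M] -> [I,I,M,I] [MISS #2: write from I]
Op 3: C3 read [C3 read from I: others=['C2=M'] -> C3=S, others downsized to S] -> [I,I,S,S] [MISS #3: read from I]
Op 4: C2 write [C2 write: invalidate ['C3=S'] -> C2=M] -> [I,I,M,I] [MISS #4: write from S]
Op 5: C1 write [C1 write: invalidate ['C2=M'] -> C1=M] -> [I,M,I,I] [MISS #5: write from I]
Op 6: C0 write [C0 write: invalidate ['C1=M'] -> C0=M] -> [M,I,I,I] [MISS #6: write from I]
Op 7: C1 read [C1 read from I: others=['C0=M'] -> C1=S, others downsized to S] -> [S,S,I,I] [MISS #7: read from I]
Op 8: C1 read [C1 read: already in S, no change] -> [S,S,I,I] [hit: read from S]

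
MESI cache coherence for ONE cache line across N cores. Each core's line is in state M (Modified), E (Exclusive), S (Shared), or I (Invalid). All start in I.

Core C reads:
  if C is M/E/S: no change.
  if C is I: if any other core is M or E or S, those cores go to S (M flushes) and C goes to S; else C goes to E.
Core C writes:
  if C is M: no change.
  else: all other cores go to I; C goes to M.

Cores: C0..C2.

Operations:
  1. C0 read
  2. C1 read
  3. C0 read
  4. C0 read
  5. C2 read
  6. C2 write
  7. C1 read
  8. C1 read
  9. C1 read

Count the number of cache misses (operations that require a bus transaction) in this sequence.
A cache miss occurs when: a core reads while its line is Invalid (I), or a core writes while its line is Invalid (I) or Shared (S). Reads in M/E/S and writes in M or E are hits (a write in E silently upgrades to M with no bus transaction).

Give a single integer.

Op 1: C0 read [C0 read from I: no other sharers -> C0=E (exclusive)] -> [E,I,I] [MISS #1: read from I]
Op 2: C1 read [C1 read from I: others=['C0=E'] -> C1=S, others downsized to S] -> [S,S,I] [MISS #2: read from I]
Op 3: C0 read [C0 read: already in S, no change] -> [S,S,I] [hit: read from S]
Op 4: C0 read [C0 read: already in S, no change] -> [S,S,I] [hit: read from S]
Op 5: C2 read [C2 read from I: others=['C0=S', 'C1=S'] -> C2=S, others downsized to S] -> [S,S,S] [MISS #3: read from I]
Op 6: C2 write [C2 write: invalidate ['C0=S', 'C1=S'] -> C2=M] -> [I,I,M] [MISS #4: write from S]
Op 7: C1 read [C1 read from I: others=['C2=M'] -> C1=S, others downsized to S] -> [I,S,S] [MISS #5: read from I]
Op 8: C1 read [C1 read: already in S, no change] -> [I,S,S] [hit: read from S]
Op 9: C1 read [C1 read: already in S, no change] -> [I,S,S] [hit: read from S]

Answer: 5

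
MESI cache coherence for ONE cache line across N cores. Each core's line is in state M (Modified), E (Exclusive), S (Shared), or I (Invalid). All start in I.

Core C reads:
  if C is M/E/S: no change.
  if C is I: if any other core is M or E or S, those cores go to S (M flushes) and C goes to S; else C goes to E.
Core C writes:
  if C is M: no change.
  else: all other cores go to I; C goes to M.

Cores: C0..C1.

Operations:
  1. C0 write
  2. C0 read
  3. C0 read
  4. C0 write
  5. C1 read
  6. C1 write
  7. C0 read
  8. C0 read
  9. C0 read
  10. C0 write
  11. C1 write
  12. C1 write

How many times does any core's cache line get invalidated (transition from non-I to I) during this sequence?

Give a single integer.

Op 1: C0 write [C0 write: invalidate none -> C0=M] -> [M,I] (invalidations this op: 0; running total: 0)
Op 2: C0 read [C0 read: already in M, no change] -> [M,I] (invalidations this op: 0; running total: 0)
Op 3: C0 read [C0 read: already in M, no change] -> [M,I] (invalidations this op: 0; running total: 0)
Op 4: C0 write [C0 write: already M (modified), no change] -> [M,I] (invalidations this op: 0; running total: 0)
Op 5: C1 read [C1 read from I: others=['C0=M'] -> C1=S, others downsized to S] -> [S,S] (invalidations this op: 0; running total: 0)
Op 6: C1 write [C1 write: invalidate ['C0=S'] -> C1=M] -> [I,M] (invalidations this op: 1; running total: 1)
Op 7: C0 read [C0 read from I: others=['C1=M'] -> C0=S, others downsized to S] -> [S,S] (invalidations this op: 0; running total: 1)
Op 8: C0 read [C0 read: already in S, no change] -> [S,S] (invalidations this op: 0; running total: 1)
Op 9: C0 read [C0 read: already in S, no change] -> [S,S] (invalidations this op: 0; running total: 1)
Op 10: C0 write [C0 write: invalidate ['C1=S'] -> C0=M] -> [M,I] (invalidations this op: 1; running total: 2)
Op 11: C1 write [C1 write: invalidate ['C0=M'] -> C1=M] -> [I,M] (invalidations this op: 1; running total: 3)
Op 12: C1 write [C1 write: already M (modified), no change] -> [I,M] (invalidations this op: 0; running total: 3)

Answer: 3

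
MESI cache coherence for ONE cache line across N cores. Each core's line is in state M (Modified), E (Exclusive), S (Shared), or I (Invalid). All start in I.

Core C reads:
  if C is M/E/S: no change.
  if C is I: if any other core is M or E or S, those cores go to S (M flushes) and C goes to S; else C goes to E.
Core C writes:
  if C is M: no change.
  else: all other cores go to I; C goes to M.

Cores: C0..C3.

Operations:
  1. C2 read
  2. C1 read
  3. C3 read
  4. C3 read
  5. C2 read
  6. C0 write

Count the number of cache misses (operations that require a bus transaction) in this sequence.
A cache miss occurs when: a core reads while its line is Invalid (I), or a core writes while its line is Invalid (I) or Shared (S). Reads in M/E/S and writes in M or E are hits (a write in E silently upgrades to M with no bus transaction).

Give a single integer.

Answer: 4

Derivation:
Op 1: C2 read [C2 read from I: no other sharers -> C2=E (exclusive)] -> [I,I,E,I] [MISS #1: read from I]
Op 2: C1 read [C1 read from I: others=['C2=E'] -> C1=S, others downsized to S] -> [I,S,S,I] [MISS #2: read from I]
Op 3: C3 read [C3 read from I: others=['C1=S', 'C2=S'] -> C3=S, others downsized to S] -> [I,S,S,S] [MISS #3: read from I]
Op 4: C3 read [C3 read: already in S, no change] -> [I,S,S,S] [hit: read from S]
Op 5: C2 read [C2 read: already in S, no change] -> [I,S,S,S] [hit: read from S]
Op 6: C0 write [C0 write: invalidate ['C1=S', 'C2=S', 'C3=S'] -> C0=M] -> [M,I,I,I] [MISS #4: write from I]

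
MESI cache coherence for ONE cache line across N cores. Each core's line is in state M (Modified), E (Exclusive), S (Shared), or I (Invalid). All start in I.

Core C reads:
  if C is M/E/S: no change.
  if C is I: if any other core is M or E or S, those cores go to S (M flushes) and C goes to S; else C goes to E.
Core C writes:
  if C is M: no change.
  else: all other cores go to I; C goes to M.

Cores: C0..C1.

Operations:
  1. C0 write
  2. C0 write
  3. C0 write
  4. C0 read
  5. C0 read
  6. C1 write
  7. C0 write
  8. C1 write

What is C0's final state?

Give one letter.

Op 1: C0 write [C0 write: invalidate none -> C0=M] -> [M,I]
Op 2: C0 write [C0 write: already M (modified), no change] -> [M,I]
Op 3: C0 write [C0 write: already M (modified), no change] -> [M,I]
Op 4: C0 read [C0 read: already in M, no change] -> [M,I]
Op 5: C0 read [C0 read: already in M, no change] -> [M,I]
Op 6: C1 write [C1 write: invalidate ['C0=M'] -> C1=M] -> [I,M]
Op 7: C0 write [C0 write: invalidate ['C1=M'] -> C0=M] -> [M,I]
Op 8: C1 write [C1 write: invalidate ['C0=M'] -> C1=M] -> [I,M]

Answer: I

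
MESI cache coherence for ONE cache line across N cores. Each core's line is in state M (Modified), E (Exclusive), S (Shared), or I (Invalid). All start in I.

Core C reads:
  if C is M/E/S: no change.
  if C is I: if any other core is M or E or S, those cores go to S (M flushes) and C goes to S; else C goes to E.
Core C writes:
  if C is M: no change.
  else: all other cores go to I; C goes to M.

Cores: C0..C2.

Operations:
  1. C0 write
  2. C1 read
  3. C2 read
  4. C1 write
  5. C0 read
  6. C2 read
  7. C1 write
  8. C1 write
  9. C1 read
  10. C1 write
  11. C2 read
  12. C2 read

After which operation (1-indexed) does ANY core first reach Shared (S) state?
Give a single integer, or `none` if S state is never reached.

Answer: 2

Derivation:
Op 1: C0 write [C0 write: invalidate none -> C0=M] -> [M,I,I]
Op 2: C1 read [C1 read from I: others=['C0=M'] -> C1=S, others downsized to S] -> [S,S,I]
  -> First S state at op 2; remaining ops need not be traced.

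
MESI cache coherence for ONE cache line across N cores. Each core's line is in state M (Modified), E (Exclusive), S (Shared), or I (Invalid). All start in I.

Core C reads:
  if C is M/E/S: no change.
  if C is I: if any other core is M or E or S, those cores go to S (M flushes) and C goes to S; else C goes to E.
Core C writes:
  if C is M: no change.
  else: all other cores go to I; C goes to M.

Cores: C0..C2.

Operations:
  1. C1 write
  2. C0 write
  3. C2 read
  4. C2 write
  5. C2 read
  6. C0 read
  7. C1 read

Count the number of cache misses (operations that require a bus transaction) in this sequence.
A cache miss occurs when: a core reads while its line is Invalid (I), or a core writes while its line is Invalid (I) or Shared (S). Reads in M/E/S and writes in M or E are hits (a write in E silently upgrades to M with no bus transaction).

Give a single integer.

Op 1: C1 write [C1 write: invalidate none -> C1=M] -> [I,M,I] [MISS #1: write from I]
Op 2: C0 write [C0 write: invalidate ['C1=M'] -> C0=M] -> [M,I,I] [MISS #2: write from I]
Op 3: C2 read [C2 read from I: others=['C0=M'] -> C2=S, others downsized to S] -> [S,I,S] [MISS #3: read from I]
Op 4: C2 write [C2 write: invalidate ['C0=S'] -> C2=M] -> [I,I,M] [MISS #4: write from S]
Op 5: C2 read [C2 read: already in M, no change] -> [I,I,M] [hit: read from M]
Op 6: C0 read [C0 read from I: others=['C2=M'] -> C0=S, others downsized to S] -> [S,I,S] [MISS #5: read from I]
Op 7: C1 read [C1 read from I: others=['C0=S', 'C2=S'] -> C1=S, others downsized to S] -> [S,S,S] [MISS #6: read from I]

Answer: 6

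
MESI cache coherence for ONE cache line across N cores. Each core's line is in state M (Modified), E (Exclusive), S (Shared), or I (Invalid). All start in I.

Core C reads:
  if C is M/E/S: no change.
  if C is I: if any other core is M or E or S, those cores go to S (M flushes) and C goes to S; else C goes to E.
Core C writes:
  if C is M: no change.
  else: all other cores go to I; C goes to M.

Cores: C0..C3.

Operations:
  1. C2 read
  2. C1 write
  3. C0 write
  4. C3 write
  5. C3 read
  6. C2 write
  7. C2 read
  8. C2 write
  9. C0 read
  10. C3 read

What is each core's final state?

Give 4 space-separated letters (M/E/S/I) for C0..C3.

Answer: S I S S

Derivation:
Op 1: C2 read [C2 read from I: no other sharers -> C2=E (exclusive)] -> [I,I,E,I]
Op 2: C1 write [C1 write: invalidate ['C2=E'] -> C1=M] -> [I,M,I,I]
Op 3: C0 write [C0 write: invalidate ['C1=M'] -> C0=M] -> [M,I,I,I]
Op 4: C3 write [C3 write: invalidate ['C0=M'] -> C3=M] -> [I,I,I,M]
Op 5: C3 read [C3 read: already in M, no change] -> [I,I,I,M]
Op 6: C2 write [C2 write: invalidate ['C3=M'] -> C2=M] -> [I,I,M,I]
Op 7: C2 read [C2 read: already in M, no change] -> [I,I,M,I]
Op 8: C2 write [C2 write: already M (modified), no change] -> [I,I,M,I]
Op 9: C0 read [C0 read from I: others=['C2=M'] -> C0=S, others downsized to S] -> [S,I,S,I]
Op 10: C3 read [C3 read from I: others=['C0=S', 'C2=S'] -> C3=S, others downsized to S] -> [S,I,S,S]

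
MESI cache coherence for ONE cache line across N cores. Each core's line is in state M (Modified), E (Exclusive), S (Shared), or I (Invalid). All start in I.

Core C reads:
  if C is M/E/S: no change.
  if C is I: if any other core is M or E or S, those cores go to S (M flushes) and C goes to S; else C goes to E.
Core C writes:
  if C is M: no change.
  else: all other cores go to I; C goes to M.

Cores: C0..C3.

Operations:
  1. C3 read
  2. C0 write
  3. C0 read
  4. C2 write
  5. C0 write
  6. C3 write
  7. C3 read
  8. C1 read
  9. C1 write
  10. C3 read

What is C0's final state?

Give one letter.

Answer: I

Derivation:
Op 1: C3 read [C3 read from I: no other sharers -> C3=E (exclusive)] -> [I,I,I,E]
Op 2: C0 write [C0 write: invalidate ['C3=E'] -> C0=M] -> [M,I,I,I]
Op 3: C0 read [C0 read: already in M, no change] -> [M,I,I,I]
Op 4: C2 write [C2 write: invalidate ['C0=M'] -> C2=M] -> [I,I,M,I]
Op 5: C0 write [C0 write: invalidate ['C2=M'] -> C0=M] -> [M,I,I,I]
Op 6: C3 write [C3 write: invalidate ['C0=M'] -> C3=M] -> [I,I,I,M]
Op 7: C3 read [C3 read: already in M, no change] -> [I,I,I,M]
Op 8: C1 read [C1 read from I: others=['C3=M'] -> C1=S, others downsized to S] -> [I,S,I,S]
Op 9: C1 write [C1 write: invalidate ['C3=S'] -> C1=M] -> [I,M,I,I]
Op 10: C3 read [C3 read from I: others=['C1=M'] -> C3=S, others downsized to S] -> [I,S,I,S]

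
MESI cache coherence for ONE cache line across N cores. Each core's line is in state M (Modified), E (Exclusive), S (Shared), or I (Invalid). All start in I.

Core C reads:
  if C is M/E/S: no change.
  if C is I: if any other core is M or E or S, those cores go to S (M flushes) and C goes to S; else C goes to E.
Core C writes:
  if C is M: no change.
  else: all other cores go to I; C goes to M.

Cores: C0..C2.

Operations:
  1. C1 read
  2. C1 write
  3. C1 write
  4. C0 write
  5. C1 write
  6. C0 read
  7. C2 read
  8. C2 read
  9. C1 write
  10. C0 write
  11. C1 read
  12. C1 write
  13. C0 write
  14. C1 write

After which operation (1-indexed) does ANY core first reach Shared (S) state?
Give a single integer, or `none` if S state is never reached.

Op 1: C1 read [C1 read from I: no other sharers -> C1=E (exclusive)] -> [I,E,I]
Op 2: C1 write [C1 write: invalidate none -> C1=M] -> [I,M,I]
Op 3: C1 write [C1 write: already M (modified), no change] -> [I,M,I]
Op 4: C0 write [C0 write: invalidate ['C1=M'] -> C0=M] -> [M,I,I]
Op 5: C1 write [C1 write: invalidate ['C0=M'] -> C1=M] -> [I,M,I]
Op 6: C0 read [C0 read from I: others=['C1=M'] -> C0=S, others downsized to S] -> [S,S,I]
  -> First S state at op 6; remaining ops need not be traced.

Answer: 6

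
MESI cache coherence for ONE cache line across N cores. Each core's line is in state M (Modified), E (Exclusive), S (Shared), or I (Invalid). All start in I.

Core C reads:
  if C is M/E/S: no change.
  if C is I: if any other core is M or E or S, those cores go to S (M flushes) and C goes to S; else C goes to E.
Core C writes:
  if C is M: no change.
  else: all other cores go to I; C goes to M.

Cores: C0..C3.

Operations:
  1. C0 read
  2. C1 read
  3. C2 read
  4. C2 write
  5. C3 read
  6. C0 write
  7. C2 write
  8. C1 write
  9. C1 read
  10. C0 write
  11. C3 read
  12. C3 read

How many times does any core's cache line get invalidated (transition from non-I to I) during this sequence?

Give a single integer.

Answer: 7

Derivation:
Op 1: C0 read [C0 read from I: no other sharers -> C0=E (exclusive)] -> [E,I,I,I] (invalidations this op: 0; running total: 0)
Op 2: C1 read [C1 read from I: others=['C0=E'] -> C1=S, others downsized to S] -> [S,S,I,I] (invalidations this op: 0; running total: 0)
Op 3: C2 read [C2 read from I: others=['C0=S', 'C1=S'] -> C2=S, others downsized to S] -> [S,S,S,I] (invalidations this op: 0; running total: 0)
Op 4: C2 write [C2 write: invalidate ['C0=S', 'C1=S'] -> C2=M] -> [I,I,M,I] (invalidations this op: 2; running total: 2)
Op 5: C3 read [C3 read from I: others=['C2=M'] -> C3=S, others downsized to S] -> [I,I,S,S] (invalidations this op: 0; running total: 2)
Op 6: C0 write [C0 write: invalidate ['C2=S', 'C3=S'] -> C0=M] -> [M,I,I,I] (invalidations this op: 2; running total: 4)
Op 7: C2 write [C2 write: invalidate ['C0=M'] -> C2=M] -> [I,I,M,I] (invalidations this op: 1; running total: 5)
Op 8: C1 write [C1 write: invalidate ['C2=M'] -> C1=M] -> [I,M,I,I] (invalidations this op: 1; running total: 6)
Op 9: C1 read [C1 read: already in M, no change] -> [I,M,I,I] (invalidations this op: 0; running total: 6)
Op 10: C0 write [C0 write: invalidate ['C1=M'] -> C0=M] -> [M,I,I,I] (invalidations this op: 1; running total: 7)
Op 11: C3 read [C3 read from I: others=['C0=M'] -> C3=S, others downsized to S] -> [S,I,I,S] (invalidations this op: 0; running total: 7)
Op 12: C3 read [C3 read: already in S, no change] -> [S,I,I,S] (invalidations this op: 0; running total: 7)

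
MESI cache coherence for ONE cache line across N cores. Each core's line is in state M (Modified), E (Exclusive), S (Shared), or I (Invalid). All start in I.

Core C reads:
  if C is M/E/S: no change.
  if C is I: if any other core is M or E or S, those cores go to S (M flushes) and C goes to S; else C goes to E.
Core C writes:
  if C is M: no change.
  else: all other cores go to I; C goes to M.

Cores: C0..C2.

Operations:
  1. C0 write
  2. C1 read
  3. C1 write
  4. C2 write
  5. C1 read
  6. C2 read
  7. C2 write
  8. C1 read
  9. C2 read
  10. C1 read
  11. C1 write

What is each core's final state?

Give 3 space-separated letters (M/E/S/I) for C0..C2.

Answer: I M I

Derivation:
Op 1: C0 write [C0 write: invalidate none -> C0=M] -> [M,I,I]
Op 2: C1 read [C1 read from I: others=['C0=M'] -> C1=S, others downsized to S] -> [S,S,I]
Op 3: C1 write [C1 write: invalidate ['C0=S'] -> C1=M] -> [I,M,I]
Op 4: C2 write [C2 write: invalidate ['C1=M'] -> C2=M] -> [I,I,M]
Op 5: C1 read [C1 read from I: others=['C2=M'] -> C1=S, others downsized to S] -> [I,S,S]
Op 6: C2 read [C2 read: already in S, no change] -> [I,S,S]
Op 7: C2 write [C2 write: invalidate ['C1=S'] -> C2=M] -> [I,I,M]
Op 8: C1 read [C1 read from I: others=['C2=M'] -> C1=S, others downsized to S] -> [I,S,S]
Op 9: C2 read [C2 read: already in S, no change] -> [I,S,S]
Op 10: C1 read [C1 read: already in S, no change] -> [I,S,S]
Op 11: C1 write [C1 write: invalidate ['C2=S'] -> C1=M] -> [I,M,I]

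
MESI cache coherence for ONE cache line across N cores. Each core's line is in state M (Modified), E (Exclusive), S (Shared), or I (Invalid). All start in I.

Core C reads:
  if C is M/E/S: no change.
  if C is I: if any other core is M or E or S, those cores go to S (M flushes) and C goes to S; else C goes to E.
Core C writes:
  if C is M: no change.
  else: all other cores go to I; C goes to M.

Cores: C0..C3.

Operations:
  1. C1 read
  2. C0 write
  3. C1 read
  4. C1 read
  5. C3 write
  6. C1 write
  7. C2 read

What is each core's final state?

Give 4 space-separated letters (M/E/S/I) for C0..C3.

Answer: I S S I

Derivation:
Op 1: C1 read [C1 read from I: no other sharers -> C1=E (exclusive)] -> [I,E,I,I]
Op 2: C0 write [C0 write: invalidate ['C1=E'] -> C0=M] -> [M,I,I,I]
Op 3: C1 read [C1 read from I: others=['C0=M'] -> C1=S, others downsized to S] -> [S,S,I,I]
Op 4: C1 read [C1 read: already in S, no change] -> [S,S,I,I]
Op 5: C3 write [C3 write: invalidate ['C0=S', 'C1=S'] -> C3=M] -> [I,I,I,M]
Op 6: C1 write [C1 write: invalidate ['C3=M'] -> C1=M] -> [I,M,I,I]
Op 7: C2 read [C2 read from I: others=['C1=M'] -> C2=S, others downsized to S] -> [I,S,S,I]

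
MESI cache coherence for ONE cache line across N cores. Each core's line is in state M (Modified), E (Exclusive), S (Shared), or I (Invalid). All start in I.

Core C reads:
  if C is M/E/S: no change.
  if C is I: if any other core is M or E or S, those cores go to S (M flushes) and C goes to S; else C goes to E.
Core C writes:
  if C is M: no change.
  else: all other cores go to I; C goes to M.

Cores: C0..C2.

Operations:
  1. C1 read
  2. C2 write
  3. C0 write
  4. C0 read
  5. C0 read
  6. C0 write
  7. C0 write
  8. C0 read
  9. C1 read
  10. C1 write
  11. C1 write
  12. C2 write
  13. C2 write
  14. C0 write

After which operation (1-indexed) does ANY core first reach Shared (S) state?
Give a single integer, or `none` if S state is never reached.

Answer: 9

Derivation:
Op 1: C1 read [C1 read from I: no other sharers -> C1=E (exclusive)] -> [I,E,I]
Op 2: C2 write [C2 write: invalidate ['C1=E'] -> C2=M] -> [I,I,M]
Op 3: C0 write [C0 write: invalidate ['C2=M'] -> C0=M] -> [M,I,I]
Op 4: C0 read [C0 read: already in M, no change] -> [M,I,I]
Op 5: C0 read [C0 read: already in M, no change] -> [M,I,I]
Op 6: C0 write [C0 write: already M (modified), no change] -> [M,I,I]
Op 7: C0 write [C0 write: already M (modified), no change] -> [M,I,I]
Op 8: C0 read [C0 read: already in M, no change] -> [M,I,I]
Op 9: C1 read [C1 read from I: others=['C0=M'] -> C1=S, others downsized to S] -> [S,S,I]
  -> First S state at op 9; remaining ops need not be traced.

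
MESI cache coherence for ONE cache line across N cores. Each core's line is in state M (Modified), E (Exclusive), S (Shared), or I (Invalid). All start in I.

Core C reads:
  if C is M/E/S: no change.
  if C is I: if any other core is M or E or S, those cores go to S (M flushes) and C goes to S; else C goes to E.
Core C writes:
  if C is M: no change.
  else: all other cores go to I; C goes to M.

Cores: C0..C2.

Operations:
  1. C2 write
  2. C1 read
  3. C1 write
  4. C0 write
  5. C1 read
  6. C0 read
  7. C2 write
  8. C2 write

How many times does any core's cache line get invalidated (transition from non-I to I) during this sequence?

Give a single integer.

Op 1: C2 write [C2 write: invalidate none -> C2=M] -> [I,I,M] (invalidations this op: 0; running total: 0)
Op 2: C1 read [C1 read from I: others=['C2=M'] -> C1=S, others downsized to S] -> [I,S,S] (invalidations this op: 0; running total: 0)
Op 3: C1 write [C1 write: invalidate ['C2=S'] -> C1=M] -> [I,M,I] (invalidations this op: 1; running total: 1)
Op 4: C0 write [C0 write: invalidate ['C1=M'] -> C0=M] -> [M,I,I] (invalidations this op: 1; running total: 2)
Op 5: C1 read [C1 read from I: others=['C0=M'] -> C1=S, others downsized to S] -> [S,S,I] (invalidations this op: 0; running total: 2)
Op 6: C0 read [C0 read: already in S, no change] -> [S,S,I] (invalidations this op: 0; running total: 2)
Op 7: C2 write [C2 write: invalidate ['C0=S', 'C1=S'] -> C2=M] -> [I,I,M] (invalidations this op: 2; running total: 4)
Op 8: C2 write [C2 write: already M (modified), no change] -> [I,I,M] (invalidations this op: 0; running total: 4)

Answer: 4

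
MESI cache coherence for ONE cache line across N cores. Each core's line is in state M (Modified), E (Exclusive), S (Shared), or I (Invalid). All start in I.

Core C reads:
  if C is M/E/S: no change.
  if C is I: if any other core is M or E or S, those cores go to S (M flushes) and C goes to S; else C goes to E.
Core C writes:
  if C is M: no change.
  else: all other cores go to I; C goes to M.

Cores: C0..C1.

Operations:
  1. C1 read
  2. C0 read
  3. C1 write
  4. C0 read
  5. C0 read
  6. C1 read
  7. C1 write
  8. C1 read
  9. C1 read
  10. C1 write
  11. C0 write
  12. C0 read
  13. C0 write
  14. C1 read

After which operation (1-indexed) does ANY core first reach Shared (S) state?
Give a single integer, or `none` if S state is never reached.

Op 1: C1 read [C1 read from I: no other sharers -> C1=E (exclusive)] -> [I,E]
Op 2: C0 read [C0 read from I: others=['C1=E'] -> C0=S, others downsized to S] -> [S,S]
  -> First S state at op 2; remaining ops need not be traced.

Answer: 2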